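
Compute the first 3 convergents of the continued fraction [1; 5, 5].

1/1, 6/5, 31/26

Using the convergent recurrence p_i = a_i*p_{i-1} + p_{i-2}, q_i = a_i*q_{i-1} + q_{i-2} with p_{-2}=0, p_{-1}=1, q_{-2}=1, q_{-1}=0:
  i=0: a_0=1, p_0 = 1*1 + 0 = 1, q_0 = 1*0 + 1 = 1.
  i=1: a_1=5, p_1 = 5*1 + 1 = 6, q_1 = 5*1 + 0 = 5.
  i=2: a_2=5, p_2 = 5*6 + 1 = 31, q_2 = 5*5 + 1 = 26.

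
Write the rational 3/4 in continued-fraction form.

Run the Euclidean algorithm on 3 and 4; the successive quotients are the partial quotients a_0, a_1, ... (each step inverts the fractional part left over by the previous one):
  3 = 0*4 + 3, so a_0 = 0.
  4 = 1*3 + 1, so a_1 = 1.
  3 = 3*1 + 0, so a_2 = 3.
The remainder reaches 0 after 3 divisions, so the expansion has 3 partial quotients, read off in order.

[0; 1, 3]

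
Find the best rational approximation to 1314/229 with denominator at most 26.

132/23

Expand x = 1314/229 as a continued fraction with the Euclidean algorithm:
  1314 = 5*229 + 169, so a_0 = 5.
  229 = 1*169 + 60, so a_1 = 1.
  169 = 2*60 + 49, so a_2 = 2.
  60 = 1*49 + 11, so a_3 = 1.
  49 = 4*11 + 5, so a_4 = 4.
  11 = 2*5 + 1, so a_5 = 2.
  5 = 5*1 + 0, so a_6 = 5.
so x = [5; 1, 2, 1, 4, 2, 5].
Convergents (p_i = a_i*p_{i-1} + p_{i-2}, q_i = a_i*q_{i-1} + q_{i-2} with p_{-2}=0, p_{-1}=1, q_{-2}=1, q_{-1}=0), until the denominator exceeds 26:
  i=0: a_0=5, p_0 = 5*1 + 0 = 5, q_0 = 5*0 + 1 = 1.
  i=1: a_1=1, p_1 = 1*5 + 1 = 6, q_1 = 1*1 + 0 = 1.
  i=2: a_2=2, p_2 = 2*6 + 5 = 17, q_2 = 2*1 + 1 = 3.
  i=3: a_3=1, p_3 = 1*17 + 6 = 23, q_3 = 1*3 + 1 = 4.
  i=4: a_4=4, p_4 = 4*23 + 17 = 109, q_4 = 4*4 + 3 = 19.
  i=5: a_5=2, p_5 = 2*109 + 23 = 241, q_5 = 2*19 + 4 = 42.
q_5 = 42 > 26, so the last convergent with denominator <= 26 is p_4/q_4 = 109/19.
The closest fraction with denominator <= 26 is either p_4/q_4 or the intermediate fraction (k*p_4 + p_3)/(k*q_4 + q_3) with the largest k >= 1 whose denominator stays <= 26; these approach x as k grows, and every other convergent or intermediate fraction in range is farther away.
Largest k: floor((26 - q_3)/q_4) = floor((26 - 4)/19) = 1.
That gives (1*109 + 23)/(1*19 + 4) = 132/23.
Compare the errors: |x - 109/19| = |1314*19 - 109*229|/(229*19) = 5/4351, and |x - 132/23| = |1314*23 - 132*229|/(229*23) = 6/5267.
Cross-multiplying, 6*4351 = 26106 < 26335 = 5*5267, so 6/5267 is smaller: the intermediate fraction 132/23 is closer to x than 109/19.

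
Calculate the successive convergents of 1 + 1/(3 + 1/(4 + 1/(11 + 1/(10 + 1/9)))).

Using the convergent recurrence p_i = a_i*p_{i-1} + p_{i-2}, q_i = a_i*q_{i-1} + q_{i-2} with p_{-2}=0, p_{-1}=1, q_{-2}=1, q_{-1}=0:
  i=0: a_0=1, p_0 = 1*1 + 0 = 1, q_0 = 1*0 + 1 = 1.
  i=1: a_1=3, p_1 = 3*1 + 1 = 4, q_1 = 3*1 + 0 = 3.
  i=2: a_2=4, p_2 = 4*4 + 1 = 17, q_2 = 4*3 + 1 = 13.
  i=3: a_3=11, p_3 = 11*17 + 4 = 191, q_3 = 11*13 + 3 = 146.
  i=4: a_4=10, p_4 = 10*191 + 17 = 1927, q_4 = 10*146 + 13 = 1473.
  i=5: a_5=9, p_5 = 9*1927 + 191 = 17534, q_5 = 9*1473 + 146 = 13403.

1/1, 4/3, 17/13, 191/146, 1927/1473, 17534/13403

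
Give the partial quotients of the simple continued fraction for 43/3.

[14; 3]

Run the Euclidean algorithm on 43 and 3; the successive quotients are the partial quotients a_0, a_1, ... (each step inverts the fractional part left over by the previous one):
  43 = 14*3 + 1, so a_0 = 14.
  3 = 3*1 + 0, so a_1 = 3.
The remainder reaches 0 after 2 divisions, so the expansion has 2 partial quotients, read off in order.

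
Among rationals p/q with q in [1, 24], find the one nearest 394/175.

9/4

Expand x = 394/175 as a continued fraction with the Euclidean algorithm:
  394 = 2*175 + 44, so a_0 = 2.
  175 = 3*44 + 43, so a_1 = 3.
  44 = 1*43 + 1, so a_2 = 1.
  43 = 43*1 + 0, so a_3 = 43.
so x = [2; 3, 1, 43].
Convergents (p_i = a_i*p_{i-1} + p_{i-2}, q_i = a_i*q_{i-1} + q_{i-2} with p_{-2}=0, p_{-1}=1, q_{-2}=1, q_{-1}=0), until the denominator exceeds 24:
  i=0: a_0=2, p_0 = 2*1 + 0 = 2, q_0 = 2*0 + 1 = 1.
  i=1: a_1=3, p_1 = 3*2 + 1 = 7, q_1 = 3*1 + 0 = 3.
  i=2: a_2=1, p_2 = 1*7 + 2 = 9, q_2 = 1*3 + 1 = 4.
  i=3: a_3=43, p_3 = 43*9 + 7 = 394, q_3 = 43*4 + 3 = 175.
q_3 = 175 > 24, so the last convergent with denominator <= 24 is p_2/q_2 = 9/4.
The closest fraction with denominator <= 24 is either p_2/q_2 or the intermediate fraction (k*p_2 + p_1)/(k*q_2 + q_1) with the largest k >= 1 whose denominator stays <= 24; these approach x as k grows, and every other convergent or intermediate fraction in range is farther away.
Largest k: floor((24 - q_1)/q_2) = floor((24 - 3)/4) = 5.
That gives (5*9 + 7)/(5*4 + 3) = 52/23.
Compare the errors: |x - 9/4| = |394*4 - 9*175|/(175*4) = 1/700, and |x - 52/23| = |394*23 - 52*175|/(175*23) = 38/4025.
Cross-multiplying, 1*4025 = 4025 < 26600 = 38*700, so 1/700 is smaller: the convergent 9/4 is closer to x than 52/23.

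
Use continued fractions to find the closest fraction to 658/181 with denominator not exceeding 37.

Expand x = 658/181 as a continued fraction with the Euclidean algorithm:
  658 = 3*181 + 115, so a_0 = 3.
  181 = 1*115 + 66, so a_1 = 1.
  115 = 1*66 + 49, so a_2 = 1.
  66 = 1*49 + 17, so a_3 = 1.
  49 = 2*17 + 15, so a_4 = 2.
  17 = 1*15 + 2, so a_5 = 1.
  15 = 7*2 + 1, so a_6 = 7.
  2 = 2*1 + 0, so a_7 = 2.
so x = [3; 1, 1, 1, 2, 1, 7, 2].
Convergents (p_i = a_i*p_{i-1} + p_{i-2}, q_i = a_i*q_{i-1} + q_{i-2} with p_{-2}=0, p_{-1}=1, q_{-2}=1, q_{-1}=0), until the denominator exceeds 37:
  i=0: a_0=3, p_0 = 3*1 + 0 = 3, q_0 = 3*0 + 1 = 1.
  i=1: a_1=1, p_1 = 1*3 + 1 = 4, q_1 = 1*1 + 0 = 1.
  i=2: a_2=1, p_2 = 1*4 + 3 = 7, q_2 = 1*1 + 1 = 2.
  i=3: a_3=1, p_3 = 1*7 + 4 = 11, q_3 = 1*2 + 1 = 3.
  i=4: a_4=2, p_4 = 2*11 + 7 = 29, q_4 = 2*3 + 2 = 8.
  i=5: a_5=1, p_5 = 1*29 + 11 = 40, q_5 = 1*8 + 3 = 11.
  i=6: a_6=7, p_6 = 7*40 + 29 = 309, q_6 = 7*11 + 8 = 85.
q_6 = 85 > 37, so the last convergent with denominator <= 37 is p_5/q_5 = 40/11.
The closest fraction with denominator <= 37 is either p_5/q_5 or the intermediate fraction (k*p_5 + p_4)/(k*q_5 + q_4) with the largest k >= 1 whose denominator stays <= 37; these approach x as k grows, and every other convergent or intermediate fraction in range is farther away.
Largest k: floor((37 - q_4)/q_5) = floor((37 - 8)/11) = 2.
That gives (2*40 + 29)/(2*11 + 8) = 109/30.
Compare the errors: |x - 40/11| = |658*11 - 40*181|/(181*11) = 2/1991, and |x - 109/30| = |658*30 - 109*181|/(181*30) = 11/5430.
Cross-multiplying, 2*5430 = 10860 < 21901 = 11*1991, so 2/1991 is smaller: the convergent 40/11 is closer to x than 109/30.

40/11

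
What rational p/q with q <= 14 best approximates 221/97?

25/11

Expand x = 221/97 as a continued fraction with the Euclidean algorithm:
  221 = 2*97 + 27, so a_0 = 2.
  97 = 3*27 + 16, so a_1 = 3.
  27 = 1*16 + 11, so a_2 = 1.
  16 = 1*11 + 5, so a_3 = 1.
  11 = 2*5 + 1, so a_4 = 2.
  5 = 5*1 + 0, so a_5 = 5.
so x = [2; 3, 1, 1, 2, 5].
Convergents (p_i = a_i*p_{i-1} + p_{i-2}, q_i = a_i*q_{i-1} + q_{i-2} with p_{-2}=0, p_{-1}=1, q_{-2}=1, q_{-1}=0), until the denominator exceeds 14:
  i=0: a_0=2, p_0 = 2*1 + 0 = 2, q_0 = 2*0 + 1 = 1.
  i=1: a_1=3, p_1 = 3*2 + 1 = 7, q_1 = 3*1 + 0 = 3.
  i=2: a_2=1, p_2 = 1*7 + 2 = 9, q_2 = 1*3 + 1 = 4.
  i=3: a_3=1, p_3 = 1*9 + 7 = 16, q_3 = 1*4 + 3 = 7.
  i=4: a_4=2, p_4 = 2*16 + 9 = 41, q_4 = 2*7 + 4 = 18.
q_4 = 18 > 14, so the last convergent with denominator <= 14 is p_3/q_3 = 16/7.
The closest fraction with denominator <= 14 is either p_3/q_3 or the intermediate fraction (k*p_3 + p_2)/(k*q_3 + q_2) with the largest k >= 1 whose denominator stays <= 14; these approach x as k grows, and every other convergent or intermediate fraction in range is farther away.
Largest k: floor((14 - q_2)/q_3) = floor((14 - 4)/7) = 1.
That gives (1*16 + 9)/(1*7 + 4) = 25/11.
Compare the errors: |x - 16/7| = |221*7 - 16*97|/(97*7) = 5/679, and |x - 25/11| = |221*11 - 25*97|/(97*11) = 6/1067.
Cross-multiplying, 6*679 = 4074 < 5335 = 5*1067, so 6/1067 is smaller: the intermediate fraction 25/11 is closer to x than 16/7.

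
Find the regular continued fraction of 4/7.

[0; 1, 1, 3]

Run the Euclidean algorithm on 4 and 7; the successive quotients are the partial quotients a_0, a_1, ... (each step inverts the fractional part left over by the previous one):
  4 = 0*7 + 4, so a_0 = 0.
  7 = 1*4 + 3, so a_1 = 1.
  4 = 1*3 + 1, so a_2 = 1.
  3 = 3*1 + 0, so a_3 = 3.
The remainder reaches 0 after 4 divisions, so the expansion has 4 partial quotients, read off in order.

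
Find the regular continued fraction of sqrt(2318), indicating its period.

Write x_i = (sqrt(2318) + m_i)/d_i with (m_0, d_0) = (0, 1). a_0 = floor(sqrt(2318)) = 48, since 48^2 = 2304 <= 2318 < 2401 = 49^2.
Iterate m_{i+1} = d_i*a_i - m_i, d_{i+1} = (2318 - m_{i+1}^2)/d_i, a_{i+1} = floor((a_0 + m_{i+1})/d_{i+1}):
  m_1 = 1*48 - 0 = 48, d_1 = (2318 - 48^2)/1 = 14/1 = 14, a_1 = floor((48 + 48)/14) = 6.
  m_2 = 14*6 - 48 = 36, d_2 = (2318 - 36^2)/14 = 1022/14 = 73, a_2 = floor((48 + 36)/73) = 1.
  m_3 = 73*1 - 36 = 37, d_3 = (2318 - 37^2)/73 = 949/73 = 13, a_3 = floor((48 + 37)/13) = 6.
  m_4 = 13*6 - 37 = 41, d_4 = (2318 - 41^2)/13 = 637/13 = 49, a_4 = floor((48 + 41)/49) = 1.
  m_5 = 49*1 - 41 = 8, d_5 = (2318 - 8^2)/49 = 2254/49 = 46, a_5 = floor((48 + 8)/46) = 1.
  m_6 = 46*1 - 8 = 38, d_6 = (2318 - 38^2)/46 = 874/46 = 19, a_6 = floor((48 + 38)/19) = 4.
  m_7 = 19*4 - 38 = 38, d_7 = (2318 - 38^2)/19 = 874/19 = 46, a_7 = floor((48 + 38)/46) = 1.
  m_8 = 46*1 - 38 = 8, d_8 = (2318 - 8^2)/46 = 2254/46 = 49, a_8 = floor((48 + 8)/49) = 1.
  m_9 = 49*1 - 8 = 41, d_9 = (2318 - 41^2)/49 = 637/49 = 13, a_9 = floor((48 + 41)/13) = 6.
  m_10 = 13*6 - 41 = 37, d_10 = (2318 - 37^2)/13 = 949/13 = 73, a_10 = floor((48 + 37)/73) = 1.
  m_11 = 73*1 - 37 = 36, d_11 = (2318 - 36^2)/73 = 1022/73 = 14, a_11 = floor((48 + 36)/14) = 6.
  m_12 = 14*6 - 36 = 48, d_12 = (2318 - 48^2)/14 = 14/14 = 1, a_12 = floor((48 + 48)/1) = 96.
  m_13 = 1*96 - 48 = 48, d_13 = (2318 - 48^2)/1 = 14/1 = 14: (m_13, d_13) = (m_1, d_1) = (48, 14), so from here the quotients repeat a_1, ..., a_12; the period length is 12.
Hence the expansion of sqrt(2318) is a_0 = 48 followed by the repeating block 6, 1, 6, 1, 1, 4, 1, 1, 6, 1, 6, 96 (period 12).

[48; (6, 1, 6, 1, 1, 4, 1, 1, 6, 1, 6, 96)]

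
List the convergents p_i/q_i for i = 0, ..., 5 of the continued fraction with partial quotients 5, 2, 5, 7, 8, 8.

5/1, 11/2, 60/11, 431/79, 3508/643, 28495/5223

Using the convergent recurrence p_i = a_i*p_{i-1} + p_{i-2}, q_i = a_i*q_{i-1} + q_{i-2} with p_{-2}=0, p_{-1}=1, q_{-2}=1, q_{-1}=0:
  i=0: a_0=5, p_0 = 5*1 + 0 = 5, q_0 = 5*0 + 1 = 1.
  i=1: a_1=2, p_1 = 2*5 + 1 = 11, q_1 = 2*1 + 0 = 2.
  i=2: a_2=5, p_2 = 5*11 + 5 = 60, q_2 = 5*2 + 1 = 11.
  i=3: a_3=7, p_3 = 7*60 + 11 = 431, q_3 = 7*11 + 2 = 79.
  i=4: a_4=8, p_4 = 8*431 + 60 = 3508, q_4 = 8*79 + 11 = 643.
  i=5: a_5=8, p_5 = 8*3508 + 431 = 28495, q_5 = 8*643 + 79 = 5223.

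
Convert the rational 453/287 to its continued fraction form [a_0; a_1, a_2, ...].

[1; 1, 1, 2, 1, 2, 4, 1, 2]

Run the Euclidean algorithm on 453 and 287; the successive quotients are the partial quotients a_0, a_1, ... (each step inverts the fractional part left over by the previous one):
  453 = 1*287 + 166, so a_0 = 1.
  287 = 1*166 + 121, so a_1 = 1.
  166 = 1*121 + 45, so a_2 = 1.
  121 = 2*45 + 31, so a_3 = 2.
  45 = 1*31 + 14, so a_4 = 1.
  31 = 2*14 + 3, so a_5 = 2.
  14 = 4*3 + 2, so a_6 = 4.
  3 = 1*2 + 1, so a_7 = 1.
  2 = 2*1 + 0, so a_8 = 2.
The remainder reaches 0 after 9 divisions, so the expansion has 9 partial quotients, read off in order.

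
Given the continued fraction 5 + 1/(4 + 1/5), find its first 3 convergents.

5/1, 21/4, 110/21

Using the convergent recurrence p_i = a_i*p_{i-1} + p_{i-2}, q_i = a_i*q_{i-1} + q_{i-2} with p_{-2}=0, p_{-1}=1, q_{-2}=1, q_{-1}=0:
  i=0: a_0=5, p_0 = 5*1 + 0 = 5, q_0 = 5*0 + 1 = 1.
  i=1: a_1=4, p_1 = 4*5 + 1 = 21, q_1 = 4*1 + 0 = 4.
  i=2: a_2=5, p_2 = 5*21 + 5 = 110, q_2 = 5*4 + 1 = 21.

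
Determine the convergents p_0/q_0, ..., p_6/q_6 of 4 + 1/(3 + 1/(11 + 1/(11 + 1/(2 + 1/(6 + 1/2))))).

Using the convergent recurrence p_i = a_i*p_{i-1} + p_{i-2}, q_i = a_i*q_{i-1} + q_{i-2} with p_{-2}=0, p_{-1}=1, q_{-2}=1, q_{-1}=0:
  i=0: a_0=4, p_0 = 4*1 + 0 = 4, q_0 = 4*0 + 1 = 1.
  i=1: a_1=3, p_1 = 3*4 + 1 = 13, q_1 = 3*1 + 0 = 3.
  i=2: a_2=11, p_2 = 11*13 + 4 = 147, q_2 = 11*3 + 1 = 34.
  i=3: a_3=11, p_3 = 11*147 + 13 = 1630, q_3 = 11*34 + 3 = 377.
  i=4: a_4=2, p_4 = 2*1630 + 147 = 3407, q_4 = 2*377 + 34 = 788.
  i=5: a_5=6, p_5 = 6*3407 + 1630 = 22072, q_5 = 6*788 + 377 = 5105.
  i=6: a_6=2, p_6 = 2*22072 + 3407 = 47551, q_6 = 2*5105 + 788 = 10998.

4/1, 13/3, 147/34, 1630/377, 3407/788, 22072/5105, 47551/10998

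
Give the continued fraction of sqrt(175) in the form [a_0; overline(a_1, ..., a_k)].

Write x_i = (sqrt(175) + m_i)/d_i with (m_0, d_0) = (0, 1). a_0 = floor(sqrt(175)) = 13, since 13^2 = 169 <= 175 < 196 = 14^2.
Iterate m_{i+1} = d_i*a_i - m_i, d_{i+1} = (175 - m_{i+1}^2)/d_i, a_{i+1} = floor((a_0 + m_{i+1})/d_{i+1}):
  m_1 = 1*13 - 0 = 13, d_1 = (175 - 13^2)/1 = 6/1 = 6, a_1 = floor((13 + 13)/6) = 4.
  m_2 = 6*4 - 13 = 11, d_2 = (175 - 11^2)/6 = 54/6 = 9, a_2 = floor((13 + 11)/9) = 2.
  m_3 = 9*2 - 11 = 7, d_3 = (175 - 7^2)/9 = 126/9 = 14, a_3 = floor((13 + 7)/14) = 1.
  m_4 = 14*1 - 7 = 7, d_4 = (175 - 7^2)/14 = 126/14 = 9, a_4 = floor((13 + 7)/9) = 2.
  m_5 = 9*2 - 7 = 11, d_5 = (175 - 11^2)/9 = 54/9 = 6, a_5 = floor((13 + 11)/6) = 4.
  m_6 = 6*4 - 11 = 13, d_6 = (175 - 13^2)/6 = 6/6 = 1, a_6 = floor((13 + 13)/1) = 26.
  m_7 = 1*26 - 13 = 13, d_7 = (175 - 13^2)/1 = 6/1 = 6: (m_7, d_7) = (m_1, d_1) = (13, 6), so from here the quotients repeat a_1, ..., a_6; the period length is 6.
Hence the expansion of sqrt(175) is a_0 = 13 followed by the repeating block 4, 2, 1, 2, 4, 26 (period 6).

[13; overline(4, 2, 1, 2, 4, 26)]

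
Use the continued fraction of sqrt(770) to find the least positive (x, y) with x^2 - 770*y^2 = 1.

(x, y) = (111, 4)

First expand sqrt(770) as a continued fraction. With x_i = (sqrt(770) + m_i)/d_i and (m_0, d_0) = (0, 1): a_0 = floor(sqrt(770)) = 27, since 27^2 = 729 <= 770 < 784 = 28^2.
Iterate m_{i+1} = d_i*a_i - m_i, d_{i+1} = (770 - m_{i+1}^2)/d_i, a_{i+1} = floor((a_0 + m_{i+1})/d_{i+1}):
  m_1 = 1*27 - 0 = 27, d_1 = (770 - 27^2)/1 = 41/1 = 41, a_1 = floor((27 + 27)/41) = 1.
  m_2 = 41*1 - 27 = 14, d_2 = (770 - 14^2)/41 = 574/41 = 14, a_2 = floor((27 + 14)/14) = 2.
  m_3 = 14*2 - 14 = 14, d_3 = (770 - 14^2)/14 = 574/14 = 41, a_3 = floor((27 + 14)/41) = 1.
  m_4 = 41*1 - 14 = 27, d_4 = (770 - 27^2)/41 = 41/41 = 1, a_4 = floor((27 + 27)/1) = 54.
  m_5 = 1*54 - 27 = 27, d_5 = (770 - 27^2)/1 = 41/1 = 41: (m_5, d_5) = (m_1, d_1) = (27, 41), so from here the quotients repeat a_1, ..., a_4; the period length is 4.
So sqrt(770) = [27; (1, 2, 1, 54)] with period length k = 4.
k is even, so the fundamental solution of x^2 - 770y^2 = 1 is (p_{k-1}, q_{k-1}) = (p_3, q_3); compute convergents through index 3.
Convergents (p_i = a_i*p_{i-1} + p_{i-2}, q_i = a_i*q_{i-1} + q_{i-2} with p_{-2}=0, p_{-1}=1, q_{-2}=1, q_{-1}=0):
  i=0: a_0=27, p_0 = 27*1 + 0 = 27, q_0 = 27*0 + 1 = 1.
  i=1: a_1=1, p_1 = 1*27 + 1 = 28, q_1 = 1*1 + 0 = 1.
  i=2: a_2=2, p_2 = 2*28 + 27 = 83, q_2 = 2*1 + 1 = 3.
  i=3: a_3=1, p_3 = 1*83 + 28 = 111, q_3 = 1*3 + 1 = 4.
Check: 111^2 - 770*4^2 = 12321 - 12320 = 1, so (x, y) = (111, 4) solves the equation, and by the theorem it is the least positive solution.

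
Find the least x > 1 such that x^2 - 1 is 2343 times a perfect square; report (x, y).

First expand sqrt(2343) as a continued fraction. With x_i = (sqrt(2343) + m_i)/d_i and (m_0, d_0) = (0, 1): a_0 = floor(sqrt(2343)) = 48, since 48^2 = 2304 <= 2343 < 2401 = 49^2.
Iterate m_{i+1} = d_i*a_i - m_i, d_{i+1} = (2343 - m_{i+1}^2)/d_i, a_{i+1} = floor((a_0 + m_{i+1})/d_{i+1}):
  m_1 = 1*48 - 0 = 48, d_1 = (2343 - 48^2)/1 = 39/1 = 39, a_1 = floor((48 + 48)/39) = 2.
  m_2 = 39*2 - 48 = 30, d_2 = (2343 - 30^2)/39 = 1443/39 = 37, a_2 = floor((48 + 30)/37) = 2.
  m_3 = 37*2 - 30 = 44, d_3 = (2343 - 44^2)/37 = 407/37 = 11, a_3 = floor((48 + 44)/11) = 8.
  m_4 = 11*8 - 44 = 44, d_4 = (2343 - 44^2)/11 = 407/11 = 37, a_4 = floor((48 + 44)/37) = 2.
  m_5 = 37*2 - 44 = 30, d_5 = (2343 - 30^2)/37 = 1443/37 = 39, a_5 = floor((48 + 30)/39) = 2.
  m_6 = 39*2 - 30 = 48, d_6 = (2343 - 48^2)/39 = 39/39 = 1, a_6 = floor((48 + 48)/1) = 96.
  m_7 = 1*96 - 48 = 48, d_7 = (2343 - 48^2)/1 = 39/1 = 39: (m_7, d_7) = (m_1, d_1) = (48, 39), so from here the quotients repeat a_1, ..., a_6; the period length is 6.
So sqrt(2343) = [48; (2, 2, 8, 2, 2, 96)] with period length k = 6.
k is even, so the fundamental solution of x^2 - 2343y^2 = 1 is (p_{k-1}, q_{k-1}) = (p_5, q_5); compute convergents through index 5.
Convergents (p_i = a_i*p_{i-1} + p_{i-2}, q_i = a_i*q_{i-1} + q_{i-2} with p_{-2}=0, p_{-1}=1, q_{-2}=1, q_{-1}=0):
  i=0: a_0=48, p_0 = 48*1 + 0 = 48, q_0 = 48*0 + 1 = 1.
  i=1: a_1=2, p_1 = 2*48 + 1 = 97, q_1 = 2*1 + 0 = 2.
  i=2: a_2=2, p_2 = 2*97 + 48 = 242, q_2 = 2*2 + 1 = 5.
  i=3: a_3=8, p_3 = 8*242 + 97 = 2033, q_3 = 8*5 + 2 = 42.
  i=4: a_4=2, p_4 = 2*2033 + 242 = 4308, q_4 = 2*42 + 5 = 89.
  i=5: a_5=2, p_5 = 2*4308 + 2033 = 10649, q_5 = 2*89 + 42 = 220.
Check: 10649^2 - 2343*220^2 = 113401201 - 113401200 = 1, so (x, y) = (10649, 220) solves the equation, and by the theorem it is the least positive solution.

(x, y) = (10649, 220)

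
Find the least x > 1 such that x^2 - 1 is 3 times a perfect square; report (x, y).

(x, y) = (2, 1)

First expand sqrt(3) as a continued fraction. With x_i = (sqrt(3) + m_i)/d_i and (m_0, d_0) = (0, 1): a_0 = floor(sqrt(3)) = 1, since 1^2 = 1 <= 3 < 4 = 2^2.
Iterate m_{i+1} = d_i*a_i - m_i, d_{i+1} = (3 - m_{i+1}^2)/d_i, a_{i+1} = floor((a_0 + m_{i+1})/d_{i+1}):
  m_1 = 1*1 - 0 = 1, d_1 = (3 - 1^2)/1 = 2/1 = 2, a_1 = floor((1 + 1)/2) = 1.
  m_2 = 2*1 - 1 = 1, d_2 = (3 - 1^2)/2 = 2/2 = 1, a_2 = floor((1 + 1)/1) = 2.
  m_3 = 1*2 - 1 = 1, d_3 = (3 - 1^2)/1 = 2/1 = 2: (m_3, d_3) = (m_1, d_1) = (1, 2), so from here the quotients repeat a_1, a_2; the period length is 2.
So sqrt(3) = [1; (1, 2)] with period length k = 2.
k is even, so the fundamental solution of x^2 - 3y^2 = 1 is (p_{k-1}, q_{k-1}) = (p_1, q_1); compute convergents through index 1.
Convergents (p_i = a_i*p_{i-1} + p_{i-2}, q_i = a_i*q_{i-1} + q_{i-2} with p_{-2}=0, p_{-1}=1, q_{-2}=1, q_{-1}=0):
  i=0: a_0=1, p_0 = 1*1 + 0 = 1, q_0 = 1*0 + 1 = 1.
  i=1: a_1=1, p_1 = 1*1 + 1 = 2, q_1 = 1*1 + 0 = 1.
Check: 2^2 - 3*1^2 = 4 - 3 = 1, so (x, y) = (2, 1) solves the equation, and by the theorem it is the least positive solution.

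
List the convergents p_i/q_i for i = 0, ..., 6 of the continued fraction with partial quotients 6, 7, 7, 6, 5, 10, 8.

6/1, 43/7, 307/50, 1885/307, 9732/1585, 99205/16157, 803372/130841

Using the convergent recurrence p_i = a_i*p_{i-1} + p_{i-2}, q_i = a_i*q_{i-1} + q_{i-2} with p_{-2}=0, p_{-1}=1, q_{-2}=1, q_{-1}=0:
  i=0: a_0=6, p_0 = 6*1 + 0 = 6, q_0 = 6*0 + 1 = 1.
  i=1: a_1=7, p_1 = 7*6 + 1 = 43, q_1 = 7*1 + 0 = 7.
  i=2: a_2=7, p_2 = 7*43 + 6 = 307, q_2 = 7*7 + 1 = 50.
  i=3: a_3=6, p_3 = 6*307 + 43 = 1885, q_3 = 6*50 + 7 = 307.
  i=4: a_4=5, p_4 = 5*1885 + 307 = 9732, q_4 = 5*307 + 50 = 1585.
  i=5: a_5=10, p_5 = 10*9732 + 1885 = 99205, q_5 = 10*1585 + 307 = 16157.
  i=6: a_6=8, p_6 = 8*99205 + 9732 = 803372, q_6 = 8*16157 + 1585 = 130841.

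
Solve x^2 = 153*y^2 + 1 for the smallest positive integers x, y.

First expand sqrt(153) as a continued fraction. With x_i = (sqrt(153) + m_i)/d_i and (m_0, d_0) = (0, 1): a_0 = floor(sqrt(153)) = 12, since 12^2 = 144 <= 153 < 169 = 13^2.
Iterate m_{i+1} = d_i*a_i - m_i, d_{i+1} = (153 - m_{i+1}^2)/d_i, a_{i+1} = floor((a_0 + m_{i+1})/d_{i+1}):
  m_1 = 1*12 - 0 = 12, d_1 = (153 - 12^2)/1 = 9/1 = 9, a_1 = floor((12 + 12)/9) = 2.
  m_2 = 9*2 - 12 = 6, d_2 = (153 - 6^2)/9 = 117/9 = 13, a_2 = floor((12 + 6)/13) = 1.
  m_3 = 13*1 - 6 = 7, d_3 = (153 - 7^2)/13 = 104/13 = 8, a_3 = floor((12 + 7)/8) = 2.
  m_4 = 8*2 - 7 = 9, d_4 = (153 - 9^2)/8 = 72/8 = 9, a_4 = floor((12 + 9)/9) = 2.
  m_5 = 9*2 - 9 = 9, d_5 = (153 - 9^2)/9 = 72/9 = 8, a_5 = floor((12 + 9)/8) = 2.
  m_6 = 8*2 - 9 = 7, d_6 = (153 - 7^2)/8 = 104/8 = 13, a_6 = floor((12 + 7)/13) = 1.
  m_7 = 13*1 - 7 = 6, d_7 = (153 - 6^2)/13 = 117/13 = 9, a_7 = floor((12 + 6)/9) = 2.
  m_8 = 9*2 - 6 = 12, d_8 = (153 - 12^2)/9 = 9/9 = 1, a_8 = floor((12 + 12)/1) = 24.
  m_9 = 1*24 - 12 = 12, d_9 = (153 - 12^2)/1 = 9/1 = 9: (m_9, d_9) = (m_1, d_1) = (12, 9), so from here the quotients repeat a_1, ..., a_8; the period length is 8.
So sqrt(153) = [12; (2, 1, 2, 2, 2, 1, 2, 24)] with period length k = 8.
k is even, so the fundamental solution of x^2 - 153y^2 = 1 is (p_{k-1}, q_{k-1}) = (p_7, q_7); compute convergents through index 7.
Convergents (p_i = a_i*p_{i-1} + p_{i-2}, q_i = a_i*q_{i-1} + q_{i-2} with p_{-2}=0, p_{-1}=1, q_{-2}=1, q_{-1}=0):
  i=0: a_0=12, p_0 = 12*1 + 0 = 12, q_0 = 12*0 + 1 = 1.
  i=1: a_1=2, p_1 = 2*12 + 1 = 25, q_1 = 2*1 + 0 = 2.
  i=2: a_2=1, p_2 = 1*25 + 12 = 37, q_2 = 1*2 + 1 = 3.
  i=3: a_3=2, p_3 = 2*37 + 25 = 99, q_3 = 2*3 + 2 = 8.
  i=4: a_4=2, p_4 = 2*99 + 37 = 235, q_4 = 2*8 + 3 = 19.
  i=5: a_5=2, p_5 = 2*235 + 99 = 569, q_5 = 2*19 + 8 = 46.
  i=6: a_6=1, p_6 = 1*569 + 235 = 804, q_6 = 1*46 + 19 = 65.
  i=7: a_7=2, p_7 = 2*804 + 569 = 2177, q_7 = 2*65 + 46 = 176.
Check: 2177^2 - 153*176^2 = 4739329 - 4739328 = 1, so (x, y) = (2177, 176) solves the equation, and by the theorem it is the least positive solution.

(x, y) = (2177, 176)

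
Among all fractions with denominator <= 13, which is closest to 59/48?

16/13

Expand x = 59/48 as a continued fraction with the Euclidean algorithm:
  59 = 1*48 + 11, so a_0 = 1.
  48 = 4*11 + 4, so a_1 = 4.
  11 = 2*4 + 3, so a_2 = 2.
  4 = 1*3 + 1, so a_3 = 1.
  3 = 3*1 + 0, so a_4 = 3.
so x = [1; 4, 2, 1, 3].
Convergents (p_i = a_i*p_{i-1} + p_{i-2}, q_i = a_i*q_{i-1} + q_{i-2} with p_{-2}=0, p_{-1}=1, q_{-2}=1, q_{-1}=0), until the denominator exceeds 13:
  i=0: a_0=1, p_0 = 1*1 + 0 = 1, q_0 = 1*0 + 1 = 1.
  i=1: a_1=4, p_1 = 4*1 + 1 = 5, q_1 = 4*1 + 0 = 4.
  i=2: a_2=2, p_2 = 2*5 + 1 = 11, q_2 = 2*4 + 1 = 9.
  i=3: a_3=1, p_3 = 1*11 + 5 = 16, q_3 = 1*9 + 4 = 13.
  i=4: a_4=3, p_4 = 3*16 + 11 = 59, q_4 = 3*13 + 9 = 48.
q_4 = 48 > 13, so the last convergent with denominator <= 13 is p_3/q_3 = 16/13.
The closest fraction with denominator <= 13 is either p_3/q_3 or the intermediate fraction (k*p_3 + p_2)/(k*q_3 + q_2) with the largest k >= 1 whose denominator stays <= 13; these approach x as k grows, and every other convergent or intermediate fraction in range is farther away.
Largest k: floor((13 - q_2)/q_3) = floor((13 - 9)/13) = 0.
Since k = 0, no intermediate fraction beyond p_3/q_3 has denominator <= 13, so the convergent 16/13 is the closest (its error is |59*13 - 16*48|/(48*13) = 1/624).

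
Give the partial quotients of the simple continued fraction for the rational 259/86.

Run the Euclidean algorithm on 259 and 86; the successive quotients are the partial quotients a_0, a_1, ... (each step inverts the fractional part left over by the previous one):
  259 = 3*86 + 1, so a_0 = 3.
  86 = 86*1 + 0, so a_1 = 86.
The remainder reaches 0 after 2 divisions, so the expansion has 2 partial quotients, read off in order.

[3; 86]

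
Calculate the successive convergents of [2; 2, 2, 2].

Using the convergent recurrence p_i = a_i*p_{i-1} + p_{i-2}, q_i = a_i*q_{i-1} + q_{i-2} with p_{-2}=0, p_{-1}=1, q_{-2}=1, q_{-1}=0:
  i=0: a_0=2, p_0 = 2*1 + 0 = 2, q_0 = 2*0 + 1 = 1.
  i=1: a_1=2, p_1 = 2*2 + 1 = 5, q_1 = 2*1 + 0 = 2.
  i=2: a_2=2, p_2 = 2*5 + 2 = 12, q_2 = 2*2 + 1 = 5.
  i=3: a_3=2, p_3 = 2*12 + 5 = 29, q_3 = 2*5 + 2 = 12.

2/1, 5/2, 12/5, 29/12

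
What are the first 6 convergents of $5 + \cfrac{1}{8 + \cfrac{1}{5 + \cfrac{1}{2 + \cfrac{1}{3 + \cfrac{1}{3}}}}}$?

5/1, 41/8, 210/41, 461/90, 1593/311, 5240/1023

Using the convergent recurrence p_i = a_i*p_{i-1} + p_{i-2}, q_i = a_i*q_{i-1} + q_{i-2} with p_{-2}=0, p_{-1}=1, q_{-2}=1, q_{-1}=0:
  i=0: a_0=5, p_0 = 5*1 + 0 = 5, q_0 = 5*0 + 1 = 1.
  i=1: a_1=8, p_1 = 8*5 + 1 = 41, q_1 = 8*1 + 0 = 8.
  i=2: a_2=5, p_2 = 5*41 + 5 = 210, q_2 = 5*8 + 1 = 41.
  i=3: a_3=2, p_3 = 2*210 + 41 = 461, q_3 = 2*41 + 8 = 90.
  i=4: a_4=3, p_4 = 3*461 + 210 = 1593, q_4 = 3*90 + 41 = 311.
  i=5: a_5=3, p_5 = 3*1593 + 461 = 5240, q_5 = 3*311 + 90 = 1023.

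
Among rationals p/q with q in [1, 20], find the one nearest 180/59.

Expand x = 180/59 as a continued fraction with the Euclidean algorithm:
  180 = 3*59 + 3, so a_0 = 3.
  59 = 19*3 + 2, so a_1 = 19.
  3 = 1*2 + 1, so a_2 = 1.
  2 = 2*1 + 0, so a_3 = 2.
so x = [3; 19, 1, 2].
Convergents (p_i = a_i*p_{i-1} + p_{i-2}, q_i = a_i*q_{i-1} + q_{i-2} with p_{-2}=0, p_{-1}=1, q_{-2}=1, q_{-1}=0), until the denominator exceeds 20:
  i=0: a_0=3, p_0 = 3*1 + 0 = 3, q_0 = 3*0 + 1 = 1.
  i=1: a_1=19, p_1 = 19*3 + 1 = 58, q_1 = 19*1 + 0 = 19.
  i=2: a_2=1, p_2 = 1*58 + 3 = 61, q_2 = 1*19 + 1 = 20.
  i=3: a_3=2, p_3 = 2*61 + 58 = 180, q_3 = 2*20 + 19 = 59.
q_3 = 59 > 20, so the last convergent with denominator <= 20 is p_2/q_2 = 61/20.
The closest fraction with denominator <= 20 is either p_2/q_2 or the intermediate fraction (k*p_2 + p_1)/(k*q_2 + q_1) with the largest k >= 1 whose denominator stays <= 20; these approach x as k grows, and every other convergent or intermediate fraction in range is farther away.
Largest k: floor((20 - q_1)/q_2) = floor((20 - 19)/20) = 0.
Since k = 0, no intermediate fraction beyond p_2/q_2 has denominator <= 20, so the convergent 61/20 is the closest (its error is |180*20 - 61*59|/(59*20) = 1/1180).

61/20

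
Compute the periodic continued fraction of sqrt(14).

Write x_i = (sqrt(14) + m_i)/d_i with (m_0, d_0) = (0, 1). a_0 = floor(sqrt(14)) = 3, since 3^2 = 9 <= 14 < 16 = 4^2.
Iterate m_{i+1} = d_i*a_i - m_i, d_{i+1} = (14 - m_{i+1}^2)/d_i, a_{i+1} = floor((a_0 + m_{i+1})/d_{i+1}):
  m_1 = 1*3 - 0 = 3, d_1 = (14 - 3^2)/1 = 5/1 = 5, a_1 = floor((3 + 3)/5) = 1.
  m_2 = 5*1 - 3 = 2, d_2 = (14 - 2^2)/5 = 10/5 = 2, a_2 = floor((3 + 2)/2) = 2.
  m_3 = 2*2 - 2 = 2, d_3 = (14 - 2^2)/2 = 10/2 = 5, a_3 = floor((3 + 2)/5) = 1.
  m_4 = 5*1 - 2 = 3, d_4 = (14 - 3^2)/5 = 5/5 = 1, a_4 = floor((3 + 3)/1) = 6.
  m_5 = 1*6 - 3 = 3, d_5 = (14 - 3^2)/1 = 5/1 = 5: (m_5, d_5) = (m_1, d_1) = (3, 5), so from here the quotients repeat a_1, ..., a_4; the period length is 4.
Hence the expansion of sqrt(14) is a_0 = 3 followed by the repeating block 1, 2, 1, 6 (period 4).

[3; (1, 2, 1, 6)]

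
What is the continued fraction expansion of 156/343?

Run the Euclidean algorithm on 156 and 343; the successive quotients are the partial quotients a_0, a_1, ... (each step inverts the fractional part left over by the previous one):
  156 = 0*343 + 156, so a_0 = 0.
  343 = 2*156 + 31, so a_1 = 2.
  156 = 5*31 + 1, so a_2 = 5.
  31 = 31*1 + 0, so a_3 = 31.
The remainder reaches 0 after 4 divisions, so the expansion has 4 partial quotients, read off in order.

[0; 2, 5, 31]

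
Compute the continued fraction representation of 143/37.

Run the Euclidean algorithm on 143 and 37; the successive quotients are the partial quotients a_0, a_1, ... (each step inverts the fractional part left over by the previous one):
  143 = 3*37 + 32, so a_0 = 3.
  37 = 1*32 + 5, so a_1 = 1.
  32 = 6*5 + 2, so a_2 = 6.
  5 = 2*2 + 1, so a_3 = 2.
  2 = 2*1 + 0, so a_4 = 2.
The remainder reaches 0 after 5 divisions, so the expansion has 5 partial quotients, read off in order.

[3; 1, 6, 2, 2]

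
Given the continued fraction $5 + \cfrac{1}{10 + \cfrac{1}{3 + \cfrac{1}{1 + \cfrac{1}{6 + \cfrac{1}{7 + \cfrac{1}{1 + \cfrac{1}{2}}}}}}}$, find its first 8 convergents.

Using the convergent recurrence p_i = a_i*p_{i-1} + p_{i-2}, q_i = a_i*q_{i-1} + q_{i-2} with p_{-2}=0, p_{-1}=1, q_{-2}=1, q_{-1}=0:
  i=0: a_0=5, p_0 = 5*1 + 0 = 5, q_0 = 5*0 + 1 = 1.
  i=1: a_1=10, p_1 = 10*5 + 1 = 51, q_1 = 10*1 + 0 = 10.
  i=2: a_2=3, p_2 = 3*51 + 5 = 158, q_2 = 3*10 + 1 = 31.
  i=3: a_3=1, p_3 = 1*158 + 51 = 209, q_3 = 1*31 + 10 = 41.
  i=4: a_4=6, p_4 = 6*209 + 158 = 1412, q_4 = 6*41 + 31 = 277.
  i=5: a_5=7, p_5 = 7*1412 + 209 = 10093, q_5 = 7*277 + 41 = 1980.
  i=6: a_6=1, p_6 = 1*10093 + 1412 = 11505, q_6 = 1*1980 + 277 = 2257.
  i=7: a_7=2, p_7 = 2*11505 + 10093 = 33103, q_7 = 2*2257 + 1980 = 6494.

5/1, 51/10, 158/31, 209/41, 1412/277, 10093/1980, 11505/2257, 33103/6494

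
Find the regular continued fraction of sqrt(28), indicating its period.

Write x_i = (sqrt(28) + m_i)/d_i with (m_0, d_0) = (0, 1). a_0 = floor(sqrt(28)) = 5, since 5^2 = 25 <= 28 < 36 = 6^2.
Iterate m_{i+1} = d_i*a_i - m_i, d_{i+1} = (28 - m_{i+1}^2)/d_i, a_{i+1} = floor((a_0 + m_{i+1})/d_{i+1}):
  m_1 = 1*5 - 0 = 5, d_1 = (28 - 5^2)/1 = 3/1 = 3, a_1 = floor((5 + 5)/3) = 3.
  m_2 = 3*3 - 5 = 4, d_2 = (28 - 4^2)/3 = 12/3 = 4, a_2 = floor((5 + 4)/4) = 2.
  m_3 = 4*2 - 4 = 4, d_3 = (28 - 4^2)/4 = 12/4 = 3, a_3 = floor((5 + 4)/3) = 3.
  m_4 = 3*3 - 4 = 5, d_4 = (28 - 5^2)/3 = 3/3 = 1, a_4 = floor((5 + 5)/1) = 10.
  m_5 = 1*10 - 5 = 5, d_5 = (28 - 5^2)/1 = 3/1 = 3: (m_5, d_5) = (m_1, d_1) = (5, 3), so from here the quotients repeat a_1, ..., a_4; the period length is 4.
Hence the expansion of sqrt(28) is a_0 = 5 followed by the repeating block 3, 2, 3, 10 (period 4).

[5; (3, 2, 3, 10)]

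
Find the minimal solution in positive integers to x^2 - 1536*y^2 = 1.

First expand sqrt(1536) as a continued fraction. With x_i = (sqrt(1536) + m_i)/d_i and (m_0, d_0) = (0, 1): a_0 = floor(sqrt(1536)) = 39, since 39^2 = 1521 <= 1536 < 1600 = 40^2.
Iterate m_{i+1} = d_i*a_i - m_i, d_{i+1} = (1536 - m_{i+1}^2)/d_i, a_{i+1} = floor((a_0 + m_{i+1})/d_{i+1}):
  m_1 = 1*39 - 0 = 39, d_1 = (1536 - 39^2)/1 = 15/1 = 15, a_1 = floor((39 + 39)/15) = 5.
  m_2 = 15*5 - 39 = 36, d_2 = (1536 - 36^2)/15 = 240/15 = 16, a_2 = floor((39 + 36)/16) = 4.
  m_3 = 16*4 - 36 = 28, d_3 = (1536 - 28^2)/16 = 752/16 = 47, a_3 = floor((39 + 28)/47) = 1.
  m_4 = 47*1 - 28 = 19, d_4 = (1536 - 19^2)/47 = 1175/47 = 25, a_4 = floor((39 + 19)/25) = 2.
  m_5 = 25*2 - 19 = 31, d_5 = (1536 - 31^2)/25 = 575/25 = 23, a_5 = floor((39 + 31)/23) = 3.
  m_6 = 23*3 - 31 = 38, d_6 = (1536 - 38^2)/23 = 92/23 = 4, a_6 = floor((39 + 38)/4) = 19.
  m_7 = 4*19 - 38 = 38, d_7 = (1536 - 38^2)/4 = 92/4 = 23, a_7 = floor((39 + 38)/23) = 3.
  m_8 = 23*3 - 38 = 31, d_8 = (1536 - 31^2)/23 = 575/23 = 25, a_8 = floor((39 + 31)/25) = 2.
  m_9 = 25*2 - 31 = 19, d_9 = (1536 - 19^2)/25 = 1175/25 = 47, a_9 = floor((39 + 19)/47) = 1.
  m_10 = 47*1 - 19 = 28, d_10 = (1536 - 28^2)/47 = 752/47 = 16, a_10 = floor((39 + 28)/16) = 4.
  m_11 = 16*4 - 28 = 36, d_11 = (1536 - 36^2)/16 = 240/16 = 15, a_11 = floor((39 + 36)/15) = 5.
  m_12 = 15*5 - 36 = 39, d_12 = (1536 - 39^2)/15 = 15/15 = 1, a_12 = floor((39 + 39)/1) = 78.
  m_13 = 1*78 - 39 = 39, d_13 = (1536 - 39^2)/1 = 15/1 = 15: (m_13, d_13) = (m_1, d_1) = (39, 15), so from here the quotients repeat a_1, ..., a_12; the period length is 12.
So sqrt(1536) = [39; (5, 4, 1, 2, 3, 19, 3, 2, 1, 4, 5, 78)] with period length k = 12.
k is even, so the fundamental solution of x^2 - 1536y^2 = 1 is (p_{k-1}, q_{k-1}) = (p_11, q_11); compute convergents through index 11.
Convergents (p_i = a_i*p_{i-1} + p_{i-2}, q_i = a_i*q_{i-1} + q_{i-2} with p_{-2}=0, p_{-1}=1, q_{-2}=1, q_{-1}=0):
  i=0: a_0=39, p_0 = 39*1 + 0 = 39, q_0 = 39*0 + 1 = 1.
  i=1: a_1=5, p_1 = 5*39 + 1 = 196, q_1 = 5*1 + 0 = 5.
  i=2: a_2=4, p_2 = 4*196 + 39 = 823, q_2 = 4*5 + 1 = 21.
  i=3: a_3=1, p_3 = 1*823 + 196 = 1019, q_3 = 1*21 + 5 = 26.
  i=4: a_4=2, p_4 = 2*1019 + 823 = 2861, q_4 = 2*26 + 21 = 73.
  i=5: a_5=3, p_5 = 3*2861 + 1019 = 9602, q_5 = 3*73 + 26 = 245.
  i=6: a_6=19, p_6 = 19*9602 + 2861 = 185299, q_6 = 19*245 + 73 = 4728.
  i=7: a_7=3, p_7 = 3*185299 + 9602 = 565499, q_7 = 3*4728 + 245 = 14429.
  i=8: a_8=2, p_8 = 2*565499 + 185299 = 1316297, q_8 = 2*14429 + 4728 = 33586.
  i=9: a_9=1, p_9 = 1*1316297 + 565499 = 1881796, q_9 = 1*33586 + 14429 = 48015.
  i=10: a_10=4, p_10 = 4*1881796 + 1316297 = 8843481, q_10 = 4*48015 + 33586 = 225646.
  i=11: a_11=5, p_11 = 5*8843481 + 1881796 = 46099201, q_11 = 5*225646 + 48015 = 1176245.
Check: 46099201^2 - 1536*1176245^2 = 2125136332838401 - 2125136332838400 = 1, so (x, y) = (46099201, 1176245) solves the equation, and by the theorem it is the least positive solution.

(x, y) = (46099201, 1176245)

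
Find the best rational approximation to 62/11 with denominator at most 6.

17/3

Expand x = 62/11 as a continued fraction with the Euclidean algorithm:
  62 = 5*11 + 7, so a_0 = 5.
  11 = 1*7 + 4, so a_1 = 1.
  7 = 1*4 + 3, so a_2 = 1.
  4 = 1*3 + 1, so a_3 = 1.
  3 = 3*1 + 0, so a_4 = 3.
so x = [5; 1, 1, 1, 3].
Convergents (p_i = a_i*p_{i-1} + p_{i-2}, q_i = a_i*q_{i-1} + q_{i-2} with p_{-2}=0, p_{-1}=1, q_{-2}=1, q_{-1}=0), until the denominator exceeds 6:
  i=0: a_0=5, p_0 = 5*1 + 0 = 5, q_0 = 5*0 + 1 = 1.
  i=1: a_1=1, p_1 = 1*5 + 1 = 6, q_1 = 1*1 + 0 = 1.
  i=2: a_2=1, p_2 = 1*6 + 5 = 11, q_2 = 1*1 + 1 = 2.
  i=3: a_3=1, p_3 = 1*11 + 6 = 17, q_3 = 1*2 + 1 = 3.
  i=4: a_4=3, p_4 = 3*17 + 11 = 62, q_4 = 3*3 + 2 = 11.
q_4 = 11 > 6, so the last convergent with denominator <= 6 is p_3/q_3 = 17/3.
The closest fraction with denominator <= 6 is either p_3/q_3 or the intermediate fraction (k*p_3 + p_2)/(k*q_3 + q_2) with the largest k >= 1 whose denominator stays <= 6; these approach x as k grows, and every other convergent or intermediate fraction in range is farther away.
Largest k: floor((6 - q_2)/q_3) = floor((6 - 2)/3) = 1.
That gives (1*17 + 11)/(1*3 + 2) = 28/5.
Compare the errors: |x - 17/3| = |62*3 - 17*11|/(11*3) = 1/33, and |x - 28/5| = |62*5 - 28*11|/(11*5) = 2/55.
Cross-multiplying, 1*55 = 55 < 66 = 2*33, so 1/33 is smaller: the convergent 17/3 is closer to x than 28/5.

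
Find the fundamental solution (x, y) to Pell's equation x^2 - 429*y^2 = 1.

(x, y) = (1524095, 73584)

First expand sqrt(429) as a continued fraction. With x_i = (sqrt(429) + m_i)/d_i and (m_0, d_0) = (0, 1): a_0 = floor(sqrt(429)) = 20, since 20^2 = 400 <= 429 < 441 = 21^2.
Iterate m_{i+1} = d_i*a_i - m_i, d_{i+1} = (429 - m_{i+1}^2)/d_i, a_{i+1} = floor((a_0 + m_{i+1})/d_{i+1}):
  m_1 = 1*20 - 0 = 20, d_1 = (429 - 20^2)/1 = 29/1 = 29, a_1 = floor((20 + 20)/29) = 1.
  m_2 = 29*1 - 20 = 9, d_2 = (429 - 9^2)/29 = 348/29 = 12, a_2 = floor((20 + 9)/12) = 2.
  m_3 = 12*2 - 9 = 15, d_3 = (429 - 15^2)/12 = 204/12 = 17, a_3 = floor((20 + 15)/17) = 2.
  m_4 = 17*2 - 15 = 19, d_4 = (429 - 19^2)/17 = 68/17 = 4, a_4 = floor((20 + 19)/4) = 9.
  m_5 = 4*9 - 19 = 17, d_5 = (429 - 17^2)/4 = 140/4 = 35, a_5 = floor((20 + 17)/35) = 1.
  m_6 = 35*1 - 17 = 18, d_6 = (429 - 18^2)/35 = 105/35 = 3, a_6 = floor((20 + 18)/3) = 12.
  m_7 = 3*12 - 18 = 18, d_7 = (429 - 18^2)/3 = 105/3 = 35, a_7 = floor((20 + 18)/35) = 1.
  m_8 = 35*1 - 18 = 17, d_8 = (429 - 17^2)/35 = 140/35 = 4, a_8 = floor((20 + 17)/4) = 9.
  m_9 = 4*9 - 17 = 19, d_9 = (429 - 19^2)/4 = 68/4 = 17, a_9 = floor((20 + 19)/17) = 2.
  m_10 = 17*2 - 19 = 15, d_10 = (429 - 15^2)/17 = 204/17 = 12, a_10 = floor((20 + 15)/12) = 2.
  m_11 = 12*2 - 15 = 9, d_11 = (429 - 9^2)/12 = 348/12 = 29, a_11 = floor((20 + 9)/29) = 1.
  m_12 = 29*1 - 9 = 20, d_12 = (429 - 20^2)/29 = 29/29 = 1, a_12 = floor((20 + 20)/1) = 40.
  m_13 = 1*40 - 20 = 20, d_13 = (429 - 20^2)/1 = 29/1 = 29: (m_13, d_13) = (m_1, d_1) = (20, 29), so from here the quotients repeat a_1, ..., a_12; the period length is 12.
So sqrt(429) = [20; (1, 2, 2, 9, 1, 12, 1, 9, 2, 2, 1, 40)] with period length k = 12.
k is even, so the fundamental solution of x^2 - 429y^2 = 1 is (p_{k-1}, q_{k-1}) = (p_11, q_11); compute convergents through index 11.
Convergents (p_i = a_i*p_{i-1} + p_{i-2}, q_i = a_i*q_{i-1} + q_{i-2} with p_{-2}=0, p_{-1}=1, q_{-2}=1, q_{-1}=0):
  i=0: a_0=20, p_0 = 20*1 + 0 = 20, q_0 = 20*0 + 1 = 1.
  i=1: a_1=1, p_1 = 1*20 + 1 = 21, q_1 = 1*1 + 0 = 1.
  i=2: a_2=2, p_2 = 2*21 + 20 = 62, q_2 = 2*1 + 1 = 3.
  i=3: a_3=2, p_3 = 2*62 + 21 = 145, q_3 = 2*3 + 1 = 7.
  i=4: a_4=9, p_4 = 9*145 + 62 = 1367, q_4 = 9*7 + 3 = 66.
  i=5: a_5=1, p_5 = 1*1367 + 145 = 1512, q_5 = 1*66 + 7 = 73.
  i=6: a_6=12, p_6 = 12*1512 + 1367 = 19511, q_6 = 12*73 + 66 = 942.
  i=7: a_7=1, p_7 = 1*19511 + 1512 = 21023, q_7 = 1*942 + 73 = 1015.
  i=8: a_8=9, p_8 = 9*21023 + 19511 = 208718, q_8 = 9*1015 + 942 = 10077.
  i=9: a_9=2, p_9 = 2*208718 + 21023 = 438459, q_9 = 2*10077 + 1015 = 21169.
  i=10: a_10=2, p_10 = 2*438459 + 208718 = 1085636, q_10 = 2*21169 + 10077 = 52415.
  i=11: a_11=1, p_11 = 1*1085636 + 438459 = 1524095, q_11 = 1*52415 + 21169 = 73584.
Check: 1524095^2 - 429*73584^2 = 2322865569025 - 2322865569024 = 1, so (x, y) = (1524095, 73584) solves the equation, and by the theorem it is the least positive solution.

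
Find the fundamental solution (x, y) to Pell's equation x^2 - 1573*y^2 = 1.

(x, y) = (842401, 21240)

First expand sqrt(1573) as a continued fraction. With x_i = (sqrt(1573) + m_i)/d_i and (m_0, d_0) = (0, 1): a_0 = floor(sqrt(1573)) = 39, since 39^2 = 1521 <= 1573 < 1600 = 40^2.
Iterate m_{i+1} = d_i*a_i - m_i, d_{i+1} = (1573 - m_{i+1}^2)/d_i, a_{i+1} = floor((a_0 + m_{i+1})/d_{i+1}):
  m_1 = 1*39 - 0 = 39, d_1 = (1573 - 39^2)/1 = 52/1 = 52, a_1 = floor((39 + 39)/52) = 1.
  m_2 = 52*1 - 39 = 13, d_2 = (1573 - 13^2)/52 = 1404/52 = 27, a_2 = floor((39 + 13)/27) = 1.
  m_3 = 27*1 - 13 = 14, d_3 = (1573 - 14^2)/27 = 1377/27 = 51, a_3 = floor((39 + 14)/51) = 1.
  m_4 = 51*1 - 14 = 37, d_4 = (1573 - 37^2)/51 = 204/51 = 4, a_4 = floor((39 + 37)/4) = 19.
  m_5 = 4*19 - 37 = 39, d_5 = (1573 - 39^2)/4 = 52/4 = 13, a_5 = floor((39 + 39)/13) = 6.
  m_6 = 13*6 - 39 = 39, d_6 = (1573 - 39^2)/13 = 52/13 = 4, a_6 = floor((39 + 39)/4) = 19.
  m_7 = 4*19 - 39 = 37, d_7 = (1573 - 37^2)/4 = 204/4 = 51, a_7 = floor((39 + 37)/51) = 1.
  m_8 = 51*1 - 37 = 14, d_8 = (1573 - 14^2)/51 = 1377/51 = 27, a_8 = floor((39 + 14)/27) = 1.
  m_9 = 27*1 - 14 = 13, d_9 = (1573 - 13^2)/27 = 1404/27 = 52, a_9 = floor((39 + 13)/52) = 1.
  m_10 = 52*1 - 13 = 39, d_10 = (1573 - 39^2)/52 = 52/52 = 1, a_10 = floor((39 + 39)/1) = 78.
  m_11 = 1*78 - 39 = 39, d_11 = (1573 - 39^2)/1 = 52/1 = 52: (m_11, d_11) = (m_1, d_1) = (39, 52), so from here the quotients repeat a_1, ..., a_10; the period length is 10.
So sqrt(1573) = [39; (1, 1, 1, 19, 6, 19, 1, 1, 1, 78)] with period length k = 10.
k is even, so the fundamental solution of x^2 - 1573y^2 = 1 is (p_{k-1}, q_{k-1}) = (p_9, q_9); compute convergents through index 9.
Convergents (p_i = a_i*p_{i-1} + p_{i-2}, q_i = a_i*q_{i-1} + q_{i-2} with p_{-2}=0, p_{-1}=1, q_{-2}=1, q_{-1}=0):
  i=0: a_0=39, p_0 = 39*1 + 0 = 39, q_0 = 39*0 + 1 = 1.
  i=1: a_1=1, p_1 = 1*39 + 1 = 40, q_1 = 1*1 + 0 = 1.
  i=2: a_2=1, p_2 = 1*40 + 39 = 79, q_2 = 1*1 + 1 = 2.
  i=3: a_3=1, p_3 = 1*79 + 40 = 119, q_3 = 1*2 + 1 = 3.
  i=4: a_4=19, p_4 = 19*119 + 79 = 2340, q_4 = 19*3 + 2 = 59.
  i=5: a_5=6, p_5 = 6*2340 + 119 = 14159, q_5 = 6*59 + 3 = 357.
  i=6: a_6=19, p_6 = 19*14159 + 2340 = 271361, q_6 = 19*357 + 59 = 6842.
  i=7: a_7=1, p_7 = 1*271361 + 14159 = 285520, q_7 = 1*6842 + 357 = 7199.
  i=8: a_8=1, p_8 = 1*285520 + 271361 = 556881, q_8 = 1*7199 + 6842 = 14041.
  i=9: a_9=1, p_9 = 1*556881 + 285520 = 842401, q_9 = 1*14041 + 7199 = 21240.
Check: 842401^2 - 1573*21240^2 = 709639444801 - 709639444800 = 1, so (x, y) = (842401, 21240) solves the equation, and by the theorem it is the least positive solution.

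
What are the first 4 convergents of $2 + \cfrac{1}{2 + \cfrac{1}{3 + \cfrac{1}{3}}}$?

Using the convergent recurrence p_i = a_i*p_{i-1} + p_{i-2}, q_i = a_i*q_{i-1} + q_{i-2} with p_{-2}=0, p_{-1}=1, q_{-2}=1, q_{-1}=0:
  i=0: a_0=2, p_0 = 2*1 + 0 = 2, q_0 = 2*0 + 1 = 1.
  i=1: a_1=2, p_1 = 2*2 + 1 = 5, q_1 = 2*1 + 0 = 2.
  i=2: a_2=3, p_2 = 3*5 + 2 = 17, q_2 = 3*2 + 1 = 7.
  i=3: a_3=3, p_3 = 3*17 + 5 = 56, q_3 = 3*7 + 2 = 23.

2/1, 5/2, 17/7, 56/23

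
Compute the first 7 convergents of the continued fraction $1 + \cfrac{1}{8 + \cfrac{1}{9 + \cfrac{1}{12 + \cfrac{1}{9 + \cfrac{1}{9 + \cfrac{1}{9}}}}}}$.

Using the convergent recurrence p_i = a_i*p_{i-1} + p_{i-2}, q_i = a_i*q_{i-1} + q_{i-2} with p_{-2}=0, p_{-1}=1, q_{-2}=1, q_{-1}=0:
  i=0: a_0=1, p_0 = 1*1 + 0 = 1, q_0 = 1*0 + 1 = 1.
  i=1: a_1=8, p_1 = 8*1 + 1 = 9, q_1 = 8*1 + 0 = 8.
  i=2: a_2=9, p_2 = 9*9 + 1 = 82, q_2 = 9*8 + 1 = 73.
  i=3: a_3=12, p_3 = 12*82 + 9 = 993, q_3 = 12*73 + 8 = 884.
  i=4: a_4=9, p_4 = 9*993 + 82 = 9019, q_4 = 9*884 + 73 = 8029.
  i=5: a_5=9, p_5 = 9*9019 + 993 = 82164, q_5 = 9*8029 + 884 = 73145.
  i=6: a_6=9, p_6 = 9*82164 + 9019 = 748495, q_6 = 9*73145 + 8029 = 666334.

1/1, 9/8, 82/73, 993/884, 9019/8029, 82164/73145, 748495/666334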